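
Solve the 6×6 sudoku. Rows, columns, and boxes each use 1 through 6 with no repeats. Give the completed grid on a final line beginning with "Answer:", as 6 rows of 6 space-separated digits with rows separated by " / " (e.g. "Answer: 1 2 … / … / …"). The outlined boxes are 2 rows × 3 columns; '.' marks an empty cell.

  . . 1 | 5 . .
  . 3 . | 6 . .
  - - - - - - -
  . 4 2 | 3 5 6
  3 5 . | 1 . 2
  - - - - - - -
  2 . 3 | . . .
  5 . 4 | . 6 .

Step 1. [r4c5∈{4}] only 4 remains possible at r4c5 ⇒ r4c5=4.
Step 2. [r5c5∈{1}] nothing but 1 survives at r5c5 ⇒ r5c5=1.
Step 3. [r1c2∈{2,6}] col 2 places 2 nowhere but r1c2 ⇒ r1c2=2.
Step 4. [r2c1∈{4}] r2c1 has the single candidate 4, so r2c1=4.
Step 5. [r1c6∈{3,4}] row 1 places 4 nowhere but r1c6. So r1c6=4.
Step 6. [r3c1∈{1}] r3c1's peers cover all but 1 ⇒ r3c1=1.
Step 7. [r5c4∈{4}] r5c4's peers cover all but 4 ⇒ r5c4=4.
Step 8. [r5c2∈{6}] r5c2 has the single candidate 6 ⇒ r5c2=6.
Step 9. [r6c6∈{3}] only 3 remains possible at r6c6 ⇒ r6c6=3.
Step 10. [r4c3∈{6}] r4c3 has the single candidate 6. So r4c3=6.
Step 11. [r2c6∈{1}] r2c6's peers cover all but 1 ⇒ r2c6=1.
Step 12. [r1c5∈{3}] r1c5 is down to just 3 ⇒ r1c5=3.
Step 13. [r6c2∈{1}] nothing but 1 survives at r6c2, so r6c2=1.
Step 14. [r2c5∈{2}] r2c5 is down to just 2 ⇒ r2c5=2.
Step 15. [r6c4∈{2}] r6c4 has the single candidate 2. So r6c4=2.
Step 16. [r5c6∈{5}] only 5 remains possible at r5c6 ⇒ r5c6=5.
Step 17. [r2c3∈{5}] r2c3 is down to just 5. So r2c3=5.
Step 18. [r1c1∈{6}] r1c1's peers cover all but 6, so r1c1=6.

Answer: 6 2 1 5 3 4 / 4 3 5 6 2 1 / 1 4 2 3 5 6 / 3 5 6 1 4 2 / 2 6 3 4 1 5 / 5 1 4 2 6 3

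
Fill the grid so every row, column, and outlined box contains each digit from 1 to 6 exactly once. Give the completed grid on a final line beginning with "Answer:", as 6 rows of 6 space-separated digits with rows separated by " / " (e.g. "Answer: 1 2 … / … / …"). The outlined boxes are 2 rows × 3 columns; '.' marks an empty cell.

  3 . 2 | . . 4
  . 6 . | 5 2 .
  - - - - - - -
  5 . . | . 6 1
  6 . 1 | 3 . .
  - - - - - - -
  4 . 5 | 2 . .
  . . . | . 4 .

Step 1. [r3c2∈{2,3,4}] r3c2 is the only open cell in row 3 admitting 2, so r3c2=2.
Step 2. [r5c5∈{1,3}] r5c5 is the only open cell in col 5 admitting 3, so r5c5=3.
Step 3. [r6c4∈{1,6}] box 6 places 1 nowhere but r6c4 ⇒ r6c4=1.
Step 4. [r3c3∈{3,4}] r3c3 is the only open cell in row 3 admitting 3, so r3c3=3.
Step 5. [r6c6∈{5,6}] row 6 places 5 nowhere but r6c6 ⇒ r6c6=5.
Step 6. [r5c2∈{1}] r5c2's peers cover all but 1, so r5c2=1.
Step 7. [r1c2∈{5}] r1c2's peers cover all but 5. So r1c2=5.
Step 8. [r6c2∈{3}] nothing but 3 survives at r6c2. So r6c2=3.
Step 9. [r2c1∈{1}] r2c1 is down to just 1. So r2c1=1.
Step 10. [r6c3∈{6}] r6c3 has the single candidate 6. So r6c3=6.
Step 11. [r2c6∈{3}] nothing but 3 survives at r2c6. So r2c6=3.
Step 12. [r6c1∈{2}] only 2 remains possible at r6c1. So r6c1=2.
Step 13. [r4c5∈{5}] r4c5's peers cover all but 5 ⇒ r4c5=5.
Step 14. [r4c6∈{2}] only 2 remains possible at r4c6. So r4c6=2.
Step 15. [r1c4∈{6}] only 6 remains possible at r1c4 ⇒ r1c4=6.
Step 16. [r5c6∈{6}] r5c6's peers cover all but 6. So r5c6=6.
Step 17. [r2c3∈{4}] only 4 remains possible at r2c3, so r2c3=4.
Step 18. [r4c2∈{4}] r4c2's peers cover all but 4. So r4c2=4.
Step 19. [r1c5∈{1}] only 1 remains possible at r1c5, so r1c5=1.
Step 20. [r3c4∈{4}] only 4 remains possible at r3c4. So r3c4=4.

Answer: 3 5 2 6 1 4 / 1 6 4 5 2 3 / 5 2 3 4 6 1 / 6 4 1 3 5 2 / 4 1 5 2 3 6 / 2 3 6 1 4 5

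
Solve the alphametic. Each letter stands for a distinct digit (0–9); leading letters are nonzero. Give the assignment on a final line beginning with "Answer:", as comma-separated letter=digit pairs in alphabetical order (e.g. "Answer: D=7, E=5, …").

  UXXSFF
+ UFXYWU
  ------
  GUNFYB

Step 1. [col 1: F + U ≡ B (mod 10)] column 1 (F + U ≡ B (mod 10), carry-in 0) doesn't pin U yet; pick U=4 and continue ⇒ U=4.
Step 2. [col 1: F + U ≡ B (mod 10)] several values work for B in column 1 (F + U ≡ B (mod 10), carry-in 0); try B=2. So B=2.
Step 3. [col 1: F + U ≡ B (mod 10)] column 1 reads F+U+carry(0)=B with U=4, B=2; with digits 2,4 already taken and all letters distinct, the only value for F is 8, so F=8.
Step 4. [col 2: F + W ≡ Y (mod 10)] several values work for Y in column 2 (F + W ≡ Y (mod 10), carry-in 1); try Y=6. So Y=6.
Step 5. [col 2: F + W ≡ Y (mod 10)] column 2 reads F+W+carry(1)=Y with F=8, Y=6; with digits 2,4,6,8 already taken and all letters distinct, the only value for W is 7 ⇒ W=7.
Step 6. [col 3: S + Y ≡ F (mod 10)] from column 3 (Y=6, F=8, carry-in 1, digits 2,4,6,7,8 already taken and all letters distinct): S must equal 1. So S=1.
Step 7. [col 4: X + X ≡ N (mod 10)] column 4: given nothing yet, carry-in 0, and digits 1,2,4,6,7,8 already taken and all letters distinct, X+X≡N (mod 10) forces N=0 ⇒ N=0.
Step 8. [col 4: X + X ≡ N (mod 10)] in column 4 we have X+X≡N with carry-in 0; given N=0 and digits 0,1,2,4,6,7,8 already taken and all letters distinct, that pins X to 5 ⇒ X=5.
Step 9. [col 6: U + U ≡ G (mod 10)] column 6: given U=4, carry-in 1, and digits 0,1,2,4,5,6,7,8 already taken and all letters distinct, U+U≡G (mod 10) forces G=9 ⇒ G=9.

Answer: B=2, F=8, G=9, N=0, S=1, U=4, W=7, X=5, Y=6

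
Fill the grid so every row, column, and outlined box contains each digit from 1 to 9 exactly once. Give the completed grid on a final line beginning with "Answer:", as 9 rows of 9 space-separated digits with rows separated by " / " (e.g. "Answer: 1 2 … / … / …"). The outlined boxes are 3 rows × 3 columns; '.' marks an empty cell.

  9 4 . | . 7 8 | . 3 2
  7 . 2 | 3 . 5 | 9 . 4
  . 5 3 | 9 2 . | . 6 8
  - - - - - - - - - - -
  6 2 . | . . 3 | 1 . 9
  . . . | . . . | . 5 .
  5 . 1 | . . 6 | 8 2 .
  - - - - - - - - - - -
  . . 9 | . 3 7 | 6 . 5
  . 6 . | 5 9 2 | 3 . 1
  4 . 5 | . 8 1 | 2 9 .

Step 1. [r6c5∈{4}] only 4 remains possible at r6c5, so r6c5=4.
Step 2. [r8c1∈{8}] only 8 remains possible at r8c1, so r8c1=8.
Step 3. [r8c3∈{7}] r8c3 is down to just 7, so r8c3=7.
Step 4. [r4c8∈{4,7}] r4c8 is the only open cell in col 8 admitting 7, so r4c8=7.
Step 5. [r5c1∈{3}] only 3 remains possible at r5c1, so r5c1=3.
Step 6. [r5c4∈{1,2,7,8}] row 5 places 2 nowhere but r5c4. So r5c4=2.
Step 7. [r5c2∈{7,8,9}] across row 5, 7 lands solely at r5c2 ⇒ r5c2=7.
Step 8. [r2c5∈{1,6}] r2c5 is the only open cell in row 2 admitting 6 ⇒ r2c5=6.
Step 9. [r4c3∈{4,8}] in row 4, 4 fits only at r4c3. So r4c3=4.
Step 10. [r7c2∈{1}] r7c2 is down to just 1. So r7c2=1.
Step 11. [r7c4∈{4}] r7c4's peers cover all but 4 ⇒ r7c4=4.
Step 12. [r8c8∈{4}] only 4 remains possible at r8c8 ⇒ r8c8=4.
Step 13. [r7c8∈{8}] only 8 remains possible at r7c8 ⇒ r7c8=8.
Step 14. [r5c7∈{4}] r5c7 is down to just 4. So r5c7=4.
Step 15. [r7c1∈{2}] nothing but 2 survives at r7c1 ⇒ r7c1=2.
Step 16. [r2c2∈{8}] r2c2 has the single candidate 8 ⇒ r2c2=8.
Step 17. [r4c4∈{8}] r4c4 is down to just 8 ⇒ r4c4=8.
Step 18. [r1c7∈{5}] r1c7 is down to just 5, so r1c7=5.
Step 19. [r4c5∈{5}] r4c5's peers cover all but 5, so r4c5=5.
Step 20. [r1c4∈{1}] r1c4 has the single candidate 1. So r1c4=1.
Step 21. [r5c3∈{8}] nothing but 8 survives at r5c3, so r5c3=8.
Step 22. [r5c5∈{1}] nothing but 1 survives at r5c5. So r5c5=1.
Step 23. [r3c7∈{7}] only 7 remains possible at r3c7 ⇒ r3c7=7.
Step 24. [r2c8∈{1}] r2c8's peers cover all but 1, so r2c8=1.
Step 25. [r6c2∈{9}] nothing but 9 survives at r6c2 ⇒ r6c2=9.
Step 26. [r9c2∈{3}] r9c2 has the single candidate 3, so r9c2=3.
Step 27. [r3c6∈{4}] r3c6's peers cover all but 4 ⇒ r3c6=4.
Step 28. [r6c4∈{7}] r6c4 has the single candidate 7, so r6c4=7.
Step 29. [r9c4∈{6}] only 6 remains possible at r9c4. So r9c4=6.
Step 30. [r1c3∈{6}] r1c3 is down to just 6. So r1c3=6.
Step 31. [r5c6∈{9}] nothing but 9 survives at r5c6, so r5c6=9.
Step 32. [r9c9∈{7}] r9c9 is down to just 7. So r9c9=7.
Step 33. [r3c1∈{1}] r3c1 is down to just 1, so r3c1=1.
Step 34. [r6c9∈{3}] r6c9's peers cover all but 3 ⇒ r6c9=3.
Step 35. [r5c9∈{6}] r5c9's peers cover all but 6. So r5c9=6.

Answer: 9 4 6 1 7 8 5 3 2 / 7 8 2 3 6 5 9 1 4 / 1 5 3 9 2 4 7 6 8 / 6 2 4 8 5 3 1 7 9 / 3 7 8 2 1 9 4 5 6 / 5 9 1 7 4 6 8 2 3 / 2 1 9 4 3 7 6 8 5 / 8 6 7 5 9 2 3 4 1 / 4 3 5 6 8 1 2 9 7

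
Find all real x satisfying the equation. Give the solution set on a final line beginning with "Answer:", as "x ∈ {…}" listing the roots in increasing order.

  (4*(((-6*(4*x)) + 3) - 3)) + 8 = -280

Step 1. [(4*(((-6*(4*x)) + 3) - 3)) + 8 = -280] 4 | LHS and 4 | -280: pull 4 out, so factor: (((-6*(4*x)) + 3) - 3) + 2 = -70.
Step 2. [(((-6*(4*x)) + 3) - 3) + 2 = -70] +2 is outermost — subtract 2 both sides. So sub: ((-6*(4*x)) + 3) - 3 = -72.
Step 3. [((-6*(4*x)) + 3) - 3 = -72] the outer -3 inverts by adding 3 ⇒ sub: (-6*(4*x)) + 3 = -69.
Step 4. [(-6*(4*x)) + 3 = -69] +3 is outermost — subtract 3 both sides, so sub: -6*(4*x) = -72.
Step 5. [-6*(4*x) = -72] -6·(inner) — divide through by -6. So div: 4*x = 12.
Step 6. [4*x = 12] 4 out front; divide by 4 ⇒ div: x = 3.

Answer: x ∈ {3}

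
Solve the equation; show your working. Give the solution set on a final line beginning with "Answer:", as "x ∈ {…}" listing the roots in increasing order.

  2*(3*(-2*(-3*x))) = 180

Step 1. [2*(3*(-2*(-3*x))) = 180] divide by the outer 2 ⇒ div: 3*(-2*(-3*x)) = 90.
Step 2. [3*(-2*(-3*x)) = 90] 3 out front; divide by 3 ⇒ div: -2*(-3*x) = 30.
Step 3. [-2*(-3*x) = 30] -2 out front; divide by -2 ⇒ div: -3*x = -15.
Step 4. [-3*x = -15] -3 out front; divide by -3 ⇒ div: x = 5.

Answer: x ∈ {5}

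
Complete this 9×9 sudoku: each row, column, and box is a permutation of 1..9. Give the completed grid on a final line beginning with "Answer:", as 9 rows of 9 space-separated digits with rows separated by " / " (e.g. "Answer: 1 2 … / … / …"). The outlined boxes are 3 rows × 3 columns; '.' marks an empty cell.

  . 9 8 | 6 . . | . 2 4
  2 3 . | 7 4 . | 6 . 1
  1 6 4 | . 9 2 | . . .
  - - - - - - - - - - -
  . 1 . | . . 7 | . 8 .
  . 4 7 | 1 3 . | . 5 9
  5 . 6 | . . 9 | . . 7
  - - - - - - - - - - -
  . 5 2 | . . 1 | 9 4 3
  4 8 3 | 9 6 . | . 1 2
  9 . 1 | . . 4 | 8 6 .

Step 1. [r8c6∈{5}] r8c6 is down to just 5. So r8c6=5.
Step 2. [r6c7∈{1,2,3,4}] 1 has one home in row 6: r6c7, so r6c7=1.
Step 3. [r7c4∈{8}] r7c4's peers cover all but 8. So r7c4=8.
Step 4. [r4c7∈{2,3,4}] in col 7, 4 fits only at r4c7 ⇒ r4c7=4.
Step 5. [r3c8∈{3,7}] across col 8, 7 lands solely at r3c8. So r3c8=7.
Step 6. [r1c6∈{3}] r1c6 is down to just 3, so r1c6=3.
Step 7. [r3c4∈{5}] nothing but 5 survives at r3c4 ⇒ r3c4=5.
Step 8. [r4c4∈{2}] nothing but 2 survives at r4c4 ⇒ r4c4=2.
Step 9. [r9c2∈{7}] r9c2 is down to just 7 ⇒ r9c2=7.
Step 10. [r5c1∈{8}] only 8 remains possible at r5c1. So r5c1=8.
Step 11. [r5c6∈{6}] r5c6 has the single candidate 6. So r5c6=6.
Step 12. [r9c5∈{2}] r9c5's peers cover all but 2 ⇒ r9c5=2.
Step 13. [r2c6∈{8}] r2c6 is down to just 8, so r2c6=8.
Step 14. [r6c5∈{8}] nothing but 8 survives at r6c5 ⇒ r6c5=8.
Step 15. [r1c7∈{5}] r1c7 is down to just 5. So r1c7=5.
Step 16. [r4c1∈{3}] r4c1 has the single candidate 3 ⇒ r4c1=3.
Step 17. [r1c5∈{1}] only 1 remains possible at r1c5 ⇒ r1c5=1.
Step 18. [r4c9∈{6}] only 6 remains possible at r4c9 ⇒ r4c9=6.
Step 19. [r6c2∈{2}] r6c2 has the single candidate 2, so r6c2=2.
Step 20. [r7c5∈{7}] r7c5's peers cover all but 7. So r7c5=7.
Step 21. [r2c8∈{9}] nothing but 9 survives at r2c8. So r2c8=9.
Step 22. [r9c9∈{5}] only 5 remains possible at r9c9. So r9c9=5.
Step 23. [r3c9∈{8}] r3c9 is down to just 8, so r3c9=8.
Step 24. [r2c3∈{5}] only 5 remains possible at r2c3 ⇒ r2c3=5.
Step 25. [r9c4∈{3}] r9c4's peers cover all but 3, so r9c4=3.
Step 26. [r4c5∈{5}] r4c5 is down to just 5 ⇒ r4c5=5.
Step 27. [r5c7∈{2}] r5c7 is down to just 2 ⇒ r5c7=2.
Step 28. [r3c7∈{3}] nothing but 3 survives at r3c7 ⇒ r3c7=3.
Step 29. [r4c3∈{9}] r4c3 is down to just 9, so r4c3=9.
Step 30. [r1c1∈{7}] only 7 remains possible at r1c1. So r1c1=7.
Step 31. [r6c8∈{3}] r6c8 is down to just 3, so r6c8=3.
Step 32. [r8c7∈{7}] only 7 remains possible at r8c7. So r8c7=7.
Step 33. [r7c1∈{6}] nothing but 6 survives at r7c1 ⇒ r7c1=6.
Step 34. [r6c4∈{4}] r6c4 has the single candidate 4, so r6c4=4.

Answer: 7 9 8 6 1 3 5 2 4 / 2 3 5 7 4 8 6 9 1 / 1 6 4 5 9 2 3 7 8 / 3 1 9 2 5 7 4 8 6 / 8 4 7 1 3 6 2 5 9 / 5 2 6 4 8 9 1 3 7 / 6 5 2 8 7 1 9 4 3 / 4 8 3 9 6 5 7 1 2 / 9 7 1 3 2 4 8 6 5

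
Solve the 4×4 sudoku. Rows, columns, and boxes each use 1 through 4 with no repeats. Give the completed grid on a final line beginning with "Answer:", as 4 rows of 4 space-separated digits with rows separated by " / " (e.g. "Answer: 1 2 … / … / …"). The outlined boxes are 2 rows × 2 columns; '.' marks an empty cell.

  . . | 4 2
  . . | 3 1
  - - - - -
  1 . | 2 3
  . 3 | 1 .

Step 1. [r3c2∈{4}] only 4 remains possible at r3c2, so r3c2=4.
Step 2. [r2c1∈{2,4}] 4 has one home in row 2: r2c1. So r2c1=4.
Step 3. [r1c1∈{3}] only 3 remains possible at r1c1 ⇒ r1c1=3.
Step 4. [r4c1∈{2}] r4c1's peers cover all but 2. So r4c1=2.
Step 5. [r2c2∈{2}] r2c2 is down to just 2. So r2c2=2.
Step 6. [r1c2∈{1}] r1c2's peers cover all but 1, so r1c2=1.
Step 7. [r4c4∈{4}] r4c4 is down to just 4. So r4c4=4.

Answer: 3 1 4 2 / 4 2 3 1 / 1 4 2 3 / 2 3 1 4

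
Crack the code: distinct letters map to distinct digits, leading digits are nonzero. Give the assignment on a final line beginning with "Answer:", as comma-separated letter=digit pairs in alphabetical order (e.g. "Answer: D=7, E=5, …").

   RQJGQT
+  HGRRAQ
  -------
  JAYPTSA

Step 1. [col 1: T + Q ≡ A (mod 10)] no forcing yet in column 1 (carry-in 0); Q=6 is free and consistent — try it, so Q=6.
Step 2. [J] J is the leading digit of a 7-digit sum of two 6-digit numbers; the final carry is exactly 1 ⇒ J=1.
Step 3. [col 1: T + Q ≡ A (mod 10)] several values work for A in column 1 (T + Q ≡ A (mod 10), carry-in 0); try A=3 ⇒ A=3.
Step 4. [col 1: T + Q ≡ A (mod 10)] column 1 reads T+Q+carry(0)=A with Q=6, A=3; with digits 1,3,6 already taken and all letters distinct, the only value for T is 7 ⇒ T=7.
Step 5. [col 2: Q + A ≡ S (mod 10)] column 2 reads Q+A+carry(1)=S with Q=6, A=3; with digits 1,3,6,7 already taken and all letters distinct, the only value for S is 0. So S=0.
Step 6. [col 3: G + R ≡ T (mod 10)] several values work for R in column 3 (G + R ≡ T (mod 10), carry-in 1); try R=4. So R=4.
Step 7. [col 3: G + R ≡ T (mod 10)] column 3 reads G+R+carry(1)=T with R=4, T=7; with digits 0,1,3,4,6,7 already taken and all letters distinct, the only value for G is 2, so G=2.
Step 8. [col 4: J + R ≡ P (mod 10)] from column 4 (J=1, R=4, carry-in 0, digits 0,1,2,3,4,6,7 already taken and all letters distinct): P must equal 5 ⇒ P=5.
Step 9. [col 5: Q + G ≡ Y (mod 10)] column 5 reads Q+G+carry(0)=Y with Q=6, G=2; with digits 0,1,2,3,4,5,6,7 already taken and all letters distinct, the only value for Y is 8 ⇒ Y=8.
Step 10. [col 6: R + H ≡ A (mod 10)] column 6 reads R+H+carry(0)=A with R=4, A=3; with digits 0,1,2,3,4,5,6,7,8 already taken and all letters distinct, the only value for H is 9. So H=9.

Answer: A=3, G=2, H=9, J=1, P=5, Q=6, R=4, S=0, T=7, Y=8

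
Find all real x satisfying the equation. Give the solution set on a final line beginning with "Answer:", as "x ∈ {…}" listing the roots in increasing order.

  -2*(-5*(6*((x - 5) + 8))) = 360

Step 1. [-2*(-5*(6*((x - 5) + 8))) = 360] -2·(inner) — divide through by -2 ⇒ div: -5*(6*((x - 5) + 8)) = -180.
Step 2. [-5*(6*((x - 5) + 8)) = -180] leading coefficient -5: divide by -5 ⇒ div: 6*((x - 5) + 8) = 36.
Step 3. [6*((x - 5) + 8) = 36] LHS = 6·(…); ÷6 both sides ⇒ div: (x - 5) + 8 = 6.
Step 4. [(x - 5) + 8 = 6] peel the +8: subtract 8 from each side. So sub: x - 5 = -2.
Step 5. [x - 5 = -2] 5 comes off first (add 5) ⇒ sub: x = 3.

Answer: x ∈ {3}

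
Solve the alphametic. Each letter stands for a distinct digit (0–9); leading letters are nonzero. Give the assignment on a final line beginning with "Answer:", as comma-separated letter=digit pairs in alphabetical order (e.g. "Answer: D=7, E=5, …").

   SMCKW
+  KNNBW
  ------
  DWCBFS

Step 1. [col 1: W + W ≡ S (mod 10)] W=2 is one option consistent with column 1 (W + W ≡ S (mod 10), carry-in 0) — take it ⇒ W=2.
Step 2. [col 1: W + W ≡ S (mod 10)] from column 1 (W=2, carry-in 0, digits 2 already taken and all letters distinct): S must equal 4. So S=4.
Step 3. [D] adding two 5-digit numbers gives at most 5+1 digits, and here it does — D is that final carry and must be 1, so D=1.
Step 4. [col 2: K + B ≡ F (mod 10)] several values work for B in column 2 (K + B ≡ F (mod 10), carry-in 0); try B=9. So B=9.
Step 5. [col 2: K + B ≡ F (mod 10)] no forcing yet in column 2 (carry-in 0); K=7 is free and consistent — try it ⇒ K=7.
Step 6. [col 2: K + B ≡ F (mod 10)] from column 2 (K=7, B=9, carry-in 0, digits 1,2,4,7,9 already taken and all letters distinct): F must equal 6, so F=6.
Step 7. [col 3: C + N ≡ B (mod 10)] several values work for N in column 3 (C + N ≡ B (mod 10), carry-in 1); try N=5. So N=5.
Step 8. [col 3: C + N ≡ B (mod 10)] column 3 reads C+N+carry(1)=B with N=5, B=9; with digits 1,2,4,5,6,7,9 already taken and all letters distinct, the only value for C is 3. So C=3.
Step 9. [col 4: M + N ≡ C (mod 10)] in column 4 we have M+N≡C with carry-in 0; given N=5, C=3 and digits 1,2,3,4,5,6,7,9 already taken and all letters distinct, that pins M to 8. So M=8.

Answer: B=9, C=3, D=1, F=6, K=7, M=8, N=5, S=4, W=2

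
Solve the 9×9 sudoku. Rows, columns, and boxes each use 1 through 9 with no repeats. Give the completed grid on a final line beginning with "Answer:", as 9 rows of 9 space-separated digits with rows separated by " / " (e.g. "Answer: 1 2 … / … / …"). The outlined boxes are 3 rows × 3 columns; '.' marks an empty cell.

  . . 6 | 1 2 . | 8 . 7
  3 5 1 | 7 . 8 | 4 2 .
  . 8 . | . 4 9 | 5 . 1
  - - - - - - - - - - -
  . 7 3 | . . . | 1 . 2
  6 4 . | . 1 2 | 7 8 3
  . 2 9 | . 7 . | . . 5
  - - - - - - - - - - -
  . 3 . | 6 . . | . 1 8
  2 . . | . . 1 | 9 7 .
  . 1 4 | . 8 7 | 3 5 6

Step 1. [r4c8∈{4,6,9}] in box 6, 9 fits only at r4c8. So r4c8=9.
Step 2. [r3c4∈{3}] r3c4 is down to just 3 ⇒ r3c4=3.
Step 3. [r5c3∈{5}] nothing but 5 survives at r5c3. So r5c3=5.
Step 4. [r7c1∈{5,7,9}] across col 1, 5 lands solely at r7c1 ⇒ r7c1=5.
Step 5. [r7c6∈{4}] r7c6 has the single candidate 4, so r7c6=4.
Step 6. [r4c4∈{4,5,8}] 4 has one home in row 4: r4c4, so r4c4=4.
Step 7. [r6c7∈{6}] only 6 remains possible at r6c7 ⇒ r6c7=6.
Step 8. [r4c6∈{5,6}] 6 has one home in col 6: r4c6, so r4c6=6.
Step 9. [r9c1∈{9}] only 9 remains possible at r9c1 ⇒ r9c1=9.
Step 10. [r4c1∈{8}] nothing but 8 survives at r4c1. So r4c1=8.
Step 11. [r8c5∈{3,5}] r8c5 is the only open cell in row 8 admitting 3 ⇒ r8c5=3.
Step 12. [r3c3∈{2,7}] in row 3, 2 fits only at r3c3 ⇒ r3c3=2.
Step 13. [r7c5∈{9}] nothing but 9 survives at r7c5 ⇒ r7c5=9.
Step 14. [r1c8∈{3}] only 3 remains possible at r1c8 ⇒ r1c8=3.
Step 15. [r6c4∈{8}] r6c4 is down to just 8 ⇒ r6c4=8.
Step 16. [r4c5∈{5}] r4c5's peers cover all but 5, so r4c5=5.
Step 17. [r6c1∈{1}] r6c1 has the single candidate 1, so r6c1=1.
Step 18. [r5c4∈{9}] only 9 remains possible at r5c4, so r5c4=9.
Step 19. [r1c6∈{5}] r1c6's peers cover all but 5, so r1c6=5.
Step 20. [r8c3∈{8}] r8c3 has the single candidate 8 ⇒ r8c3=8.
Step 21. [r2c5∈{6}] r2c5 is down to just 6, so r2c5=6.
Step 22. [r3c1∈{7}] r3c1's peers cover all but 7 ⇒ r3c1=7.
Step 23. [r8c2∈{6}] r8c2 has the single candidate 6 ⇒ r8c2=6.
Step 24. [r3c8∈{6}] nothing but 6 survives at r3c8 ⇒ r3c8=6.
Step 25. [r6c6∈{3}] r6c6 is down to just 3, so r6c6=3.
Step 26. [r1c2∈{9}] nothing but 9 survives at r1c2 ⇒ r1c2=9.
Step 27. [r8c9∈{4}] r8c9's peers cover all but 4 ⇒ r8c9=4.
Step 28. [r2c9∈{9}] r2c9 has the single candidate 9. So r2c9=9.
Step 29. [r6c8∈{4}] nothing but 4 survives at r6c8 ⇒ r6c8=4.
Step 30. [r9c4∈{2}] r9c4's peers cover all but 2. So r9c4=2.
Step 31. [r7c3∈{7}] only 7 remains possible at r7c3. So r7c3=7.
Step 32. [r1c1∈{4}] nothing but 4 survives at r1c1, so r1c1=4.
Step 33. [r7c7∈{2}] only 2 remains possible at r7c7 ⇒ r7c7=2.
Step 34. [r8c4∈{5}] r8c4 has the single candidate 5. So r8c4=5.

Answer: 4 9 6 1 2 5 8 3 7 / 3 5 1 7 6 8 4 2 9 / 7 8 2 3 4 9 5 6 1 / 8 7 3 4 5 6 1 9 2 / 6 4 5 9 1 2 7 8 3 / 1 2 9 8 7 3 6 4 5 / 5 3 7 6 9 4 2 1 8 / 2 6 8 5 3 1 9 7 4 / 9 1 4 2 8 7 3 5 6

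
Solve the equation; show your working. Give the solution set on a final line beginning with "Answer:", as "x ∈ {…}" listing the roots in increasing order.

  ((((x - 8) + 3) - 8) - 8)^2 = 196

Step 1. [((((x - 8) + 3) - 8) - 8)^2 = 196] 196 ≥ 0, LHS is (·)² — take ±√, so sqrt: (((x - 8) + 3) - 8) - 8 = 14 or -14.
Step 2. [(((x - 8) + 3) - 8) - 8 = 14 or -14] 8 comes off first (add 8), so sub: ((x - 8) + 3) - 8 = 22 or -6.
Step 3. [((x - 8) + 3) - 8 = 22 or -6] add 8: x sits inside (… - 8) ⇒ sub: (x - 8) + 3 = 30 or 2.
Step 4. [(x - 8) + 3 = 30 or 2] 3 comes off first (subtract 3), so sub: x - 8 = 27 or -1.
Step 5. [x - 8 = 27 or -1] -8 is outermost — add 8 both sides ⇒ sub: x = 35 or 7.

Answer: x ∈ {7, 35}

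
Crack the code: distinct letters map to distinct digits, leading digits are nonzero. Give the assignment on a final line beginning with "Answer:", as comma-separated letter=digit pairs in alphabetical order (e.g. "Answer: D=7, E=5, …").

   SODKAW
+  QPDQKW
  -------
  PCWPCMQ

Step 1. [col 1: W + W ≡ Q (mod 10)] Q=8 is one option consistent with column 1 (W + W ≡ Q (mod 10), carry-in 0) — take it. So Q=8.
Step 2. [col 1: W + W ≡ Q (mod 10)] column 1 (W + W ≡ Q (mod 10), carry-in 0) doesn't pin W yet; pick W=9 and continue, so W=9.
Step 3. [col 2: A + K ≡ M (mod 10)] several values work for M in column 2 (A + K ≡ M (mod 10), carry-in 1); try M=0 ⇒ M=0.
Step 4. [P] P is the leading digit of a 7-digit sum of two 6-digit numbers; the final carry is exactly 1, so P=1.
Step 5. [col 2: A + K ≡ M (mod 10)] K=3 is one option consistent with column 2 (A + K ≡ M (mod 10), carry-in 1) — take it, so K=3.
Step 6. [col 2: A + K ≡ M (mod 10)] column 2 reads A+K+carry(1)=M with K=3, M=0; with digits 0,1,3,8,9 already taken and all letters distinct, the only value for A is 6, so A=6.
Step 7. [col 3: K + Q ≡ C (mod 10)] column 3 reads K+Q+carry(1)=C with K=3, Q=8; with digits 0,1,3,6,8,9 already taken and all letters distinct, the only value for C is 2. So C=2.
Step 8. [col 4: D + D ≡ P (mod 10)] from column 4 (P=1, carry-in 1, digits 0,1,2,3,6,8,9 already taken and all letters distinct): D must equal 5 ⇒ D=5.
Step 9. [col 5: O + P ≡ W (mod 10)] from column 5 (P=1, W=9, carry-in 1, digits 0,1,2,3,5,6,8,9 already taken and all letters distinct): O must equal 7. So O=7.
Step 10. [col 6: S + Q ≡ C (mod 10)] column 6 reads S+Q+carry(0)=C with Q=8, C=2; with digits 0,1,2,3,5,6,7,8,9 already taken and all letters distinct, the only value for S is 4, so S=4.

Answer: A=6, C=2, D=5, K=3, M=0, O=7, P=1, Q=8, S=4, W=9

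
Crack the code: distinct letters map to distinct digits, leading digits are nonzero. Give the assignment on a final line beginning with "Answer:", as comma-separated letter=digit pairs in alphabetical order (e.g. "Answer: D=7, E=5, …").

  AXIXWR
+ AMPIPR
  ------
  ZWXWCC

Step 1. [col 1: R + R ≡ C (mod 10)] no forcing yet in column 1 (carry-in 0); R=9 is free and consistent — try it ⇒ R=9.
Step 2. [col 1: R + R ≡ C (mod 10)] in column 1 we have R+R≡C with carry-in 0; given R=9 and digits 9 already taken and all letters distinct, that pins C to 8. So C=8.
Step 3. [col 2: W + P ≡ C (mod 10)] column 2 (W + P ≡ C (mod 10), carry-in 1) doesn't pin P yet; pick P=7 and continue, so P=7.
Step 4. [col 2: W + P ≡ C (mod 10)] column 2 reads W+P+carry(1)=C with P=7, C=8; with digits 7,8,9 already taken and all letters distinct, the only value for W is 0 ⇒ W=0.
Step 5. [col 3: X + I ≡ W (mod 10)] no forcing yet in column 3 (carry-in 0); X=4 is free and consistent — try it ⇒ X=4.
Step 6. [col 3: X + I ≡ W (mod 10)] column 3 reads X+I+carry(0)=W with X=4, W=0; with digits 0,4,7,8,9 already taken and all letters distinct, the only value for I is 6, so I=6.
Step 7. [col 5: X + M ≡ W (mod 10)] column 5 reads X+M+carry(1)=W with X=4, W=0; with digits 0,4,6,7,8,9 already taken and all letters distinct, the only value for M is 5. So M=5.
Step 8. [col 6: A + A ≡ Z (mod 10)] column 6 reads A+A+carry(1)=Z with nothing yet; with digits 0,4,5,6,7,8,9 already taken and all letters distinct, the only value for Z is 3, so Z=3.
Step 9. [col 6: A + A ≡ Z (mod 10)] in column 6 we have A+A≡Z with carry-in 1; given Z=3 and digits 0,3,4,5,6,7,8,9 already taken and all letters distinct, that pins A to 1 ⇒ A=1.

Answer: A=1, C=8, I=6, M=5, P=7, R=9, W=0, X=4, Z=3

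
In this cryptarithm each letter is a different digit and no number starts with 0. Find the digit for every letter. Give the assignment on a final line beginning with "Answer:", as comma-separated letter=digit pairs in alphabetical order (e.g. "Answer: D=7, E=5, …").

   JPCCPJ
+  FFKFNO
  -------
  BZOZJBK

Step 1. [B] adding two 6-digit numbers gives at most 6+1 digits, and here it does — B is that final carry and must be 1 ⇒ B=1.
Step 2. [col 1: J + O ≡ K (mod 10)] several values work for O in column 1 (J + O ≡ K (mod 10), carry-in 0); try O=8. So O=8.
Step 3. [col 1: J + O ≡ K (mod 10)] J=9 is one option consistent with column 1 (J + O ≡ K (mod 10), carry-in 0) — take it ⇒ J=9.
Step 4. [col 1: J + O ≡ K (mod 10)] from column 1 (J=9, O=8, carry-in 0, digits 1,8,9 already taken and all letters distinct): K must equal 7, so K=7.
Step 5. [col 2: P + N ≡ B (mod 10)] several values work for N in column 2 (P + N ≡ B (mod 10), carry-in 1); try N=6, so N=6.
Step 6. [col 2: P + N ≡ B (mod 10)] column 2 reads P+N+carry(1)=B with N=6, B=1; with digits 1,6,7,8,9 already taken and all letters distinct, the only value for P is 4 ⇒ P=4.
Step 7. [col 3: C + F ≡ J (mod 10)] C=5 is one option consistent with column 3 (C + F ≡ J (mod 10), carry-in 1) — take it. So C=5.
Step 8. [col 3: C + F ≡ J (mod 10)] column 3: given C=5, J=9, carry-in 1, and digits 1,4,5,6,7,8,9 already taken and all letters distinct, C+F≡J (mod 10) forces F=3 ⇒ F=3.
Step 9. [col 4: C + K ≡ Z (mod 10)] from column 4 (C=5, K=7, carry-in 0, digits 1,3,4,5,6,7,8,9 already taken and all letters distinct): Z must equal 2 ⇒ Z=2.

Answer: B=1, C=5, F=3, J=9, K=7, N=6, O=8, P=4, Z=2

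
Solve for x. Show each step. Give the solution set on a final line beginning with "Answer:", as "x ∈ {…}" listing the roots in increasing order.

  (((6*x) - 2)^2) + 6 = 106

Step 1. [(((6*x) - 2)^2) + 6 = 106] peel the +6: subtract 6 from each side. So sub: ((6*x) - 2)^2 = 100.
Step 2. [((6*x) - 2)^2 = 100] LHS squared, RHS 100 ≥ 0: apply √ (±), so sqrt: (6*x) - 2 = 10 or -10.
Step 3. [(6*x) - 2 = 10 or -10] add 2: x sits inside (… - 2), so sub: 6*x = 12 or -8.
Step 4. [6*x = 12 or -8] 6 out front; divide by 6, so div: x = 2 or -4/3.

Answer: x ∈ {-4/3, 2}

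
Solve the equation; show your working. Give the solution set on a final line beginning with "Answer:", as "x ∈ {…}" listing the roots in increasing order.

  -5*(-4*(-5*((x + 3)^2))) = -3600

Step 1. [-5*(-4*(-5*((x + 3)^2))) = -3600] LHS = -5·(…); ÷-5 both sides ⇒ div: -4*(-5*((x + 3)^2)) = 720.
Step 2. [-4*(-5*((x + 3)^2)) = 720] leading coefficient -4: divide by -4 ⇒ div: -5*((x + 3)^2) = -180.
Step 3. [-5*((x + 3)^2) = -180] divide by the outer -5 ⇒ div: (x + 3)^2 = 36.
Step 4. [(x + 3)^2 = 36] LHS squared, RHS 36 ≥ 0: apply √ (±). So sqrt: x + 3 = 6 or -6.
Step 5. [x + 3 = 6 or -6] +3 is outermost — subtract 3 both sides. So sub: x = 3 or -9.

Answer: x ∈ {-9, 3}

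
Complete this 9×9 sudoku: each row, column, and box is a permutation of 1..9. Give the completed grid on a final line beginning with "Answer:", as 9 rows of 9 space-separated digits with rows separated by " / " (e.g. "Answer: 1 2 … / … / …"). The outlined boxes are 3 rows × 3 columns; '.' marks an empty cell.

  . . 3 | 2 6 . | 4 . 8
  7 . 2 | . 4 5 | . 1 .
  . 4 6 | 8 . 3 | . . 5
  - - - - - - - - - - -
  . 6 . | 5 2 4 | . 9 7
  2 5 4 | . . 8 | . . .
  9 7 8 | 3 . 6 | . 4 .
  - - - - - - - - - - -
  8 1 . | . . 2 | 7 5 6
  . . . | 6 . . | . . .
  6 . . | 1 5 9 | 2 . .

Step 1. [r2c4∈{9}] only 9 remains possible at r2c4. So r2c4=9.
Step 2. [r8c9∈{1,3,4,9}] col 9 places 9 nowhere but r8c9. So r8c9=9.
Step 3. [r8c7∈{1,3,8}] row 8 places 1 nowhere but r8c7 ⇒ r8c7=1.
Step 4. [r9c2∈{3}] only 3 remains possible at r9c2. So r9c2=3.
Step 5. [r8c5∈{3,7,8}] in col 5, 8 fits only at r8c5. So r8c5=8.
Step 6. [r1c6∈{1,7}] col 6 places 1 nowhere but r1c6. So r1c6=1.
Step 7. [r6c5∈{1}] r6c5 is down to just 1, so r6c5=1.
Step 8. [r3c5∈{7}] only 7 remains possible at r3c5, so r3c5=7.
Step 9. [r5c8∈{3,6}] 6 has one home in col 8: r5c8. So r5c8=6.
Step 10. [r5c7∈{3}] r5c7 is down to just 3. So r5c7=3.
Step 11. [r8c3∈{5,7}] 5 has one home in col 3: r8c3. So r8c3=5.
Step 12. [r4c1∈{1,3}] 3 has one home in row 4: r4c1 ⇒ r4c1=3.
Step 13. [r2c2∈{8}] only 8 remains possible at r2c2. So r2c2=8.
Step 14. [r2c9∈{3}] r2c9 has the single candidate 3 ⇒ r2c9=3.
Step 15. [r3c8∈{2}] r3c8 is down to just 2 ⇒ r3c8=2.
Step 16. [r7c3∈{9}] r7c3's peers cover all but 9. So r7c3=9.
Step 17. [r9c3∈{7}] r9c3 has the single candidate 7. So r9c3=7.
Step 18. [r3c7∈{9}] r3c7's peers cover all but 9 ⇒ r3c7=9.
Step 19. [r5c4∈{7}] r5c4 is down to just 7. So r5c4=7.
Step 20. [r4c7∈{8}] nothing but 8 survives at r4c7 ⇒ r4c7=8.
Step 21. [r8c2∈{2}] only 2 remains possible at r8c2, so r8c2=2.
Step 22. [r7c4∈{4}] nothing but 4 survives at r7c4. So r7c4=4.
Step 23. [r8c8∈{3}] nothing but 3 survives at r8c8. So r8c8=3.
Step 24. [r1c8∈{7}] only 7 remains possible at r1c8, so r1c8=7.
Step 25. [r9c9∈{4}] nothing but 4 survives at r9c9, so r9c9=4.
Step 26. [r2c7∈{6}] nothing but 6 survives at r2c7, so r2c7=6.
Step 27. [r3c1∈{1}] r3c1 has the single candidate 1. So r3c1=1.
Step 28. [r1c1∈{5}] r1c1's peers cover all but 5, so r1c1=5.
Step 29. [r8c6∈{7}] r8c6 is down to just 7. So r8c6=7.
Step 30. [r5c5∈{9}] nothing but 9 survives at r5c5 ⇒ r5c5=9.
Step 31. [r9c8∈{8}] r9c8 is down to just 8 ⇒ r9c8=8.
Step 32. [r6c7∈{5}] only 5 remains possible at r6c7. So r6c7=5.
Step 33. [r8c1∈{4}] r8c1 is down to just 4 ⇒ r8c1=4.
Step 34. [r4c3∈{1}] r4c3's peers cover all but 1, so r4c3=1.
Step 35. [r6c9∈{2}] r6c9's peers cover all but 2 ⇒ r6c9=2.
Step 36. [r5c9∈{1}] only 1 remains possible at r5c9. So r5c9=1.
Step 37. [r1c2∈{9}] nothing but 9 survives at r1c2. So r1c2=9.
Step 38. [r7c5∈{3}] r7c5 is down to just 3. So r7c5=3.

Answer: 5 9 3 2 6 1 4 7 8 / 7 8 2 9 4 5 6 1 3 / 1 4 6 8 7 3 9 2 5 / 3 6 1 5 2 4 8 9 7 / 2 5 4 7 9 8 3 6 1 / 9 7 8 3 1 6 5 4 2 / 8 1 9 4 3 2 7 5 6 / 4 2 5 6 8 7 1 3 9 / 6 3 7 1 5 9 2 8 4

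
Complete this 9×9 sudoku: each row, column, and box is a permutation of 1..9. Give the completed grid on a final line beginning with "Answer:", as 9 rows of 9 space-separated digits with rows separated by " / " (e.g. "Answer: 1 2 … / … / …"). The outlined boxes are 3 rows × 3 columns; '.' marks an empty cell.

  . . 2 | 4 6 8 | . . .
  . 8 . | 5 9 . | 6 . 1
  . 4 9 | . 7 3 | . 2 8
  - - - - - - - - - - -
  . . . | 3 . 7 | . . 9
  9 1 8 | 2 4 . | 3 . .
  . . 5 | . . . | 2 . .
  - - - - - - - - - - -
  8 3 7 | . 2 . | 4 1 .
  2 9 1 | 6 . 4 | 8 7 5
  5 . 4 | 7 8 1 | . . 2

Step 1. [r6c1∈{3,4,6,7}] row 6 places 3 nowhere but r6c1, so r6c1=3.
Step 2. [r1c7∈{5,7,9}] r1c7 is the only open cell in col 7 admitting 7. So r1c7=7.
Step 3. [r4c8∈{4,5,6,8}] row 4 places 8 nowhere but r4c8 ⇒ r4c8=8.
Step 4. [r9c8∈{3,6,9}] row 9 places 3 nowhere but r9c8 ⇒ r9c8=3.
Step 5. [r6c9∈{4,6,7}] col 9 places 4 nowhere but r6c9 ⇒ r6c9=4.
Step 6. [r6c8∈{6}] r6c8's peers cover all but 6. So r6c8=6.
Step 7. [r4c5∈{1,5}] 5 has one home in col 5: r4c5 ⇒ r4c5=5.
Step 8. [r3c1∈{1,6}] in row 3, 6 fits only at r3c1, so r3c1=6.
Step 9. [r7c4∈{9}] r7c4 has the single candidate 9, so r7c4=9.
Step 10. [r6c4∈{1,8}] 8 has one home in row 6: r6c4, so r6c4=8.
Step 11. [r9c2∈{6}] r9c2's peers cover all but 6, so r9c2=6.
Step 12. [r1c8∈{5,9}] across row 1, 9 lands solely at r1c8, so r1c8=9.
Step 13. [r6c5∈{1}] nothing but 1 survives at r6c5, so r6c5=1.
Step 14. [r5c9∈{7}] r5c9 has the single candidate 7, so r5c9=7.
Step 15. [r1c9∈{3}] r1c9's peers cover all but 3 ⇒ r1c9=3.
Step 16. [r4c1∈{4}] nothing but 4 survives at r4c1. So r4c1=4.
Step 17. [r1c1∈{1}] only 1 remains possible at r1c1 ⇒ r1c1=1.
Step 18. [r4c3∈{6}] r4c3 has the single candidate 6 ⇒ r4c3=6.
Step 19. [r2c8∈{4}] r2c8 has the single candidate 4, so r2c8=4.
Step 20. [r4c7∈{1}] only 1 remains possible at r4c7 ⇒ r4c7=1.
Step 21. [r2c6∈{2}] only 2 remains possible at r2c6. So r2c6=2.
Step 22. [r1c2∈{5}] r1c2 is down to just 5, so r1c2=5.
Step 23. [r7c9∈{6}] only 6 remains possible at r7c9. So r7c9=6.
Step 24. [r6c6∈{9}] only 9 remains possible at r6c6, so r6c6=9.
Step 25. [r3c4∈{1}] r3c4 is down to just 1. So r3c4=1.
Step 26. [r6c2∈{7}] r6c2 is down to just 7 ⇒ r6c2=7.
Step 27. [r9c7∈{9}] only 9 remains possible at r9c7, so r9c7=9.
Step 28. [r5c8∈{5}] r5c8's peers cover all but 5 ⇒ r5c8=5.
Step 29. [r2c1∈{7}] nothing but 7 survives at r2c1. So r2c1=7.
Step 30. [r8c5∈{3}] only 3 remains possible at r8c5. So r8c5=3.
Step 31. [r4c2∈{2}] nothing but 2 survives at r4c2 ⇒ r4c2=2.
Step 32. [r3c7∈{5}] only 5 remains possible at r3c7, so r3c7=5.
Step 33. [r5c6∈{6}] r5c6 has the single candidate 6. So r5c6=6.
Step 34. [r7c6∈{5}] r7c6's peers cover all but 5. So r7c6=5.
Step 35. [r2c3∈{3}] r2c3's peers cover all but 3. So r2c3=3.

Answer: 1 5 2 4 6 8 7 9 3 / 7 8 3 5 9 2 6 4 1 / 6 4 9 1 7 3 5 2 8 / 4 2 6 3 5 7 1 8 9 / 9 1 8 2 4 6 3 5 7 / 3 7 5 8 1 9 2 6 4 / 8 3 7 9 2 5 4 1 6 / 2 9 1 6 3 4 8 7 5 / 5 6 4 7 8 1 9 3 2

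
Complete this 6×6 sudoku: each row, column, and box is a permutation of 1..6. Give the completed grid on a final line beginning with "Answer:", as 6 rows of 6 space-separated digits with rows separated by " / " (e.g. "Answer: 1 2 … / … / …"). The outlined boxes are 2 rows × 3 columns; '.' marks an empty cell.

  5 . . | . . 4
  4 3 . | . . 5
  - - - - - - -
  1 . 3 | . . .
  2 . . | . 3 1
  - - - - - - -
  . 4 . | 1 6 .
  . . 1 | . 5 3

Step 1. [r3c6∈{2,6}] 6 has one home in col 6: r3c6, so r3c6=6.
Step 2. [r3c5∈{2,4}] 4 has one home in col 5: r3c5, so r3c5=4.
Step 3. [r3c4∈{2,5}] row 3 places 2 nowhere but r3c4. So r3c4=2.
Step 4. [r6c2∈{2,6}] across row 6, 2 lands solely at r6c2. So r6c2=2.
Step 5. [r4c4∈{5}] nothing but 5 survives at r4c4 ⇒ r4c4=5.
Step 6. [r2c5∈{1,2}] r2c5 is the only open cell in row 2 admitting 1 ⇒ r2c5=1.
Step 7. [r4c2∈{6}] r4c2 is down to just 6, so r4c2=6.
Step 8. [r2c4∈{6}] r2c4 has the single candidate 6 ⇒ r2c4=6.
Step 9. [r2c3∈{2}] r2c3's peers cover all but 2. So r2c3=2.
Step 10. [r5c6∈{2}] r5c6 has the single candidate 2 ⇒ r5c6=2.
Step 11. [r1c3∈{6}] only 6 remains possible at r1c3. So r1c3=6.
Step 12. [r1c2∈{1}] only 1 remains possible at r1c2. So r1c2=1.
Step 13. [r6c1∈{6}] nothing but 6 survives at r6c1. So r6c1=6.
Step 14. [r4c3∈{4}] r4c3 has the single candidate 4, so r4c3=4.
Step 15. [r3c2∈{5}] only 5 remains possible at r3c2, so r3c2=5.
Step 16. [r1c4∈{3}] r1c4 is down to just 3, so r1c4=3.
Step 17. [r1c5∈{2}] only 2 remains possible at r1c5. So r1c5=2.
Step 18. [r5c1∈{3}] nothing but 3 survives at r5c1, so r5c1=3.
Step 19. [r6c4∈{4}] r6c4 is down to just 4. So r6c4=4.
Step 20. [r5c3∈{5}] r5c3 has the single candidate 5, so r5c3=5.

Answer: 5 1 6 3 2 4 / 4 3 2 6 1 5 / 1 5 3 2 4 6 / 2 6 4 5 3 1 / 3 4 5 1 6 2 / 6 2 1 4 5 3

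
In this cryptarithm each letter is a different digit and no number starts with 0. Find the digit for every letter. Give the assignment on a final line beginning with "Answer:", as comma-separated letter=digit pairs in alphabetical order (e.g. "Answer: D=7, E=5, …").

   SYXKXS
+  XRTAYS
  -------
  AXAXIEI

Step 1. [col 1: S + S ≡ I (mod 10)] several values work for I in column 1 (S + S ≡ I (mod 10), carry-in 0); try I=8 ⇒ I=8.
Step 2. [col 1: S + S ≡ I (mod 10)] column 1 (S + S ≡ I (mod 10), carry-in 0) doesn't pin S yet; pick S=9 and continue ⇒ S=9.
Step 3. [col 2: X + Y ≡ E (mod 10)] column 2 (X + Y ≡ E (mod 10), carry-in 1) doesn't pin Y yet; pick Y=7 and continue, so Y=7.
Step 4. [col 2: X + Y ≡ E (mod 10)] column 2 (X + Y ≡ E (mod 10), carry-in 1) doesn't pin X yet; pick X=5 and continue ⇒ X=5.
Step 5. [A] adding two 6-digit numbers gives at most 6+1 digits, and here it does — A is that final carry and must be 1. So A=1.
Step 6. [col 2: X + Y ≡ E (mod 10)] column 2 reads X+Y+carry(1)=E with X=5, Y=7; with digits 1,5,7,8,9 already taken and all letters distinct, the only value for E is 3, so E=3.
Step 7. [col 3: K + A ≡ I (mod 10)] from column 3 (A=1, I=8, carry-in 1, digits 1,3,5,7,8,9 already taken and all letters distinct): K must equal 6 ⇒ K=6.
Step 8. [col 4: X + T ≡ X (mod 10)] column 4 reads X+T+carry(0)=X with X=5; with digits 1,3,5,6,7,8,9 already taken and all letters distinct, the only value for T is 0, so T=0.
Step 9. [col 5: Y + R ≡ A (mod 10)] column 5: given Y=7, A=1, carry-in 0, and digits 0,1,3,5,6,7,8,9 already taken and all letters distinct, Y+R≡A (mod 10) forces R=4 ⇒ R=4.

Answer: A=1, E=3, I=8, K=6, R=4, S=9, T=0, X=5, Y=7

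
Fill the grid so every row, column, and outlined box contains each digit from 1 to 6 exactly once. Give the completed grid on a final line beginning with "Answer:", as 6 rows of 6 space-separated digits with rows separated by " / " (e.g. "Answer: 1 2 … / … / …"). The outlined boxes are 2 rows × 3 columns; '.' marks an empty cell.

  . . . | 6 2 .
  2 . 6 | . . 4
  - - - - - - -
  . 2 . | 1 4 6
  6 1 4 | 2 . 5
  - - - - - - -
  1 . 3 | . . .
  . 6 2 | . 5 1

Step 1. [r1c6∈{3}] nothing but 3 survives at r1c6. So r1c6=3.
Step 2. [r5c2∈{4,5}] across row 5, 5 lands solely at r5c2. So r5c2=5.
Step 3. [r6c1∈{4}] r6c1 is down to just 4, so r6c1=4.
Step 4. [r1c1∈{5}] r1c1's peers cover all but 5, so r1c1=5.
Step 5. [r6c4∈{3}] r6c4 has the single candidate 3 ⇒ r6c4=3.
Step 6. [r3c3∈{5}] r3c3's peers cover all but 5. So r3c3=5.
Step 7. [r3c1∈{3}] r3c1 has the single candidate 3. So r3c1=3.
Step 8. [r5c6∈{2}] r5c6's peers cover all but 2 ⇒ r5c6=2.
Step 9. [r1c2∈{4}] r1c2's peers cover all but 4, so r1c2=4.
Step 10. [r2c2∈{3}] nothing but 3 survives at r2c2, so r2c2=3.
Step 11. [r5c4∈{4}] nothing but 4 survives at r5c4, so r5c4=4.
Step 12. [r2c5∈{1}] r2c5 has the single candidate 1, so r2c5=1.
Step 13. [r4c5∈{3}] r4c5 has the single candidate 3. So r4c5=3.
Step 14. [r5c5∈{6}] r5c5 is down to just 6. So r5c5=6.
Step 15. [r2c4∈{5}] r2c4 has the single candidate 5 ⇒ r2c4=5.
Step 16. [r1c3∈{1}] r1c3's peers cover all but 1. So r1c3=1.

Answer: 5 4 1 6 2 3 / 2 3 6 5 1 4 / 3 2 5 1 4 6 / 6 1 4 2 3 5 / 1 5 3 4 6 2 / 4 6 2 3 5 1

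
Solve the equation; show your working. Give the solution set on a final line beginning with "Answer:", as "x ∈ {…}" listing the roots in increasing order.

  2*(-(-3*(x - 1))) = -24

Step 1. [2*(-(-3*(x - 1))) = -24] 2 out front; divide by 2. So div: -(-3*(x - 1)) = -12.
Step 2. [-(-3*(x - 1)) = -12] flip signs both sides, so neg: -3*(x - 1) = 12.
Step 3. [-3*(x - 1) = 12] divide by the outer -3, so div: x - 1 = -4.
Step 4. [x - 1 = -4] add 1: x sits inside (… - 1), so sub: x = -3.

Answer: x ∈ {-3}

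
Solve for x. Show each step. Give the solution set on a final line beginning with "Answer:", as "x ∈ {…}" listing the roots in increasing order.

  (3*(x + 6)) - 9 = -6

Step 1. [(3*(x + 6)) - 9 = -6] add 9: x sits inside (… - 9), so sub: 3*(x + 6) = 3.
Step 2. [3*(x + 6) = 3] 3 out front; divide by 3, so div: x + 6 = 1.
Step 3. [x + 6 = 1] subtract 6: x sits inside (… + 6) ⇒ sub: x = -5.

Answer: x ∈ {-5}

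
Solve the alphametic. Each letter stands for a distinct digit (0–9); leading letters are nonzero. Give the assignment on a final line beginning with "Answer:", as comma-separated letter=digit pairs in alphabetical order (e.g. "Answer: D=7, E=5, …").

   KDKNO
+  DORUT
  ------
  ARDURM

Step 1. [col 1: O + T ≡ M (mod 10)] no forcing yet in column 1 (carry-in 0); M=4 is free and consistent — try it, so M=4.
Step 2. [A] the sum has 6 digits but both addends have 5; that extra leading digit A is the final carry, namely 1 ⇒ A=1.
Step 3. [col 1: O + T ≡ M (mod 10)] no forcing yet in column 1 (carry-in 0); O=9 is free and consistent — try it ⇒ O=9.
Step 4. [col 1: O + T ≡ M (mod 10)] column 1: given O=9, M=4, carry-in 0, and digits 1,4,9 already taken and all letters distinct, O+T≡M (mod 10) forces T=5. So T=5.
Step 5. [col 2: N + U ≡ R (mod 10)] column 2 (N + U ≡ R (mod 10), carry-in 1) doesn't pin R yet; pick R=6 and continue, so R=6.
Step 6. [col 2: N + U ≡ R (mod 10)] no forcing yet in column 2 (carry-in 1); U=3 is free and consistent — try it ⇒ U=3.
Step 7. [col 2: N + U ≡ R (mod 10)] from column 2 (U=3, R=6, carry-in 1, digits 1,3,4,5,6,9 already taken and all letters distinct): N must equal 2 ⇒ N=2.
Step 8. [col 3: K + R ≡ U (mod 10)] column 3: given R=6, U=3, carry-in 0, and digits 1,2,3,4,5,6,9 already taken and all letters distinct, K+R≡U (mod 10) forces K=7 ⇒ K=7.
Step 9. [col 4: D + O ≡ D (mod 10)] no forcing yet in column 4 (carry-in 1); D=8 is free and consistent — try it. So D=8.

Answer: A=1, D=8, K=7, M=4, N=2, O=9, R=6, T=5, U=3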